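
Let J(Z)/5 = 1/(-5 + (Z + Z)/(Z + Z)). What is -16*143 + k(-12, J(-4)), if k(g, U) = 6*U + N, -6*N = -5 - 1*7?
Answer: -4587/2 ≈ -2293.5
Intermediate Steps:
N = 2 (N = -(-5 - 1*7)/6 = -(-5 - 7)/6 = -1/6*(-12) = 2)
J(Z) = -5/4 (J(Z) = 5/(-5 + (Z + Z)/(Z + Z)) = 5/(-5 + (2*Z)/((2*Z))) = 5/(-5 + (2*Z)*(1/(2*Z))) = 5/(-5 + 1) = 5/(-4) = 5*(-1/4) = -5/4)
k(g, U) = 2 + 6*U (k(g, U) = 6*U + 2 = 2 + 6*U)
-16*143 + k(-12, J(-4)) = -16*143 + (2 + 6*(-5/4)) = -2288 + (2 - 15/2) = -2288 - 11/2 = -4587/2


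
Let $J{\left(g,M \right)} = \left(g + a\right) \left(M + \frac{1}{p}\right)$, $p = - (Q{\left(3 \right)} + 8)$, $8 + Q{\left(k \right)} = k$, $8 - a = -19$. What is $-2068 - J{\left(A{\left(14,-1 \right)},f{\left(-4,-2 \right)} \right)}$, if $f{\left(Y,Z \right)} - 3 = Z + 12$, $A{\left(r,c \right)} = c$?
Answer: $- \frac{7192}{3} \approx -2397.3$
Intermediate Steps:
$f{\left(Y,Z \right)} = 15 + Z$ ($f{\left(Y,Z \right)} = 3 + \left(Z + 12\right) = 3 + \left(12 + Z\right) = 15 + Z$)
$a = 27$ ($a = 8 - -19 = 8 + 19 = 27$)
$Q{\left(k \right)} = -8 + k$
$p = -3$ ($p = - (\left(-8 + 3\right) + 8) = - (-5 + 8) = \left(-1\right) 3 = -3$)
$J{\left(g,M \right)} = \left(27 + g\right) \left(- \frac{1}{3} + M\right)$ ($J{\left(g,M \right)} = \left(g + 27\right) \left(M + \frac{1}{-3}\right) = \left(27 + g\right) \left(M - \frac{1}{3}\right) = \left(27 + g\right) \left(- \frac{1}{3} + M\right)$)
$-2068 - J{\left(A{\left(14,-1 \right)},f{\left(-4,-2 \right)} \right)} = -2068 - \left(-9 - - \frac{1}{3} + \left(15 - 2\right) \left(27 - 1\right)\right) = -2068 - \left(-9 + \frac{1}{3} + 13 \cdot 26\right) = -2068 - \left(-9 + \frac{1}{3} + 338\right) = -2068 - \frac{988}{3} = - \frac{7192}{3}$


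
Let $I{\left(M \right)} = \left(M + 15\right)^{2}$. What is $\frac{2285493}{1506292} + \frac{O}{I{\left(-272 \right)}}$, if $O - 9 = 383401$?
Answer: $\frac{728481942877}{99489080308} \approx 7.3222$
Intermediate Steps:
$O = 383410$ ($O = 9 + 383401 = 383410$)
$I{\left(M \right)} = \left(15 + M\right)^{2}$
$\frac{2285493}{1506292} + \frac{O}{I{\left(-272 \right)}} = \frac{2285493}{1506292} + \frac{383410}{\left(15 - 272\right)^{2}} = 2285493 \cdot \frac{1}{1506292} + \frac{383410}{\left(-257\right)^{2}} = \frac{2285493}{1506292} + \frac{383410}{66049} = \frac{728481942877}{99489080308}$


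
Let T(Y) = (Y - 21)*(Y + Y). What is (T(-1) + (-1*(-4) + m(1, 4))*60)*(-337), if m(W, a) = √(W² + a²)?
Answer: -95708 - 20220*√17 ≈ -1.7908e+5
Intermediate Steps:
T(Y) = 2*Y*(-21 + Y) (T(Y) = (-21 + Y)*(2*Y) = 2*Y*(-21 + Y))
(T(-1) + (-1*(-4) + m(1, 4))*60)*(-337) = (2*(-1)*(-21 - 1) + (-1*(-4) + √(1² + 4²))*60)*(-337) = (2*(-1)*(-22) + (4 + √(1 + 16))*60)*(-337) = (44 + (4 + √17)*60)*(-337) = (44 + (240 + 60*√17))*(-337) = (284 + 60*√17)*(-337) = -95708 - 20220*√17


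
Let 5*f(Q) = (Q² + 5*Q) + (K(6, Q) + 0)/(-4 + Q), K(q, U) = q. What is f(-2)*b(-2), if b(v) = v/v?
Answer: -7/5 ≈ -1.4000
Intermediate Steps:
b(v) = 1
f(Q) = Q + Q²/5 + 6/(5*(-4 + Q)) (f(Q) = ((Q² + 5*Q) + (6 + 0)/(-4 + Q))/5 = ((Q² + 5*Q) + 6/(-4 + Q))/5 = (Q² + 5*Q + 6/(-4 + Q))/5 = Q + Q²/5 + 6/(5*(-4 + Q)))
f(-2)*b(-2) = ((6 + (-2)² + (-2)³ - 20*(-2))/(5*(-4 - 2)))*1 = ((⅕)*(6 + 4 - 8 + 40)/(-6))*1 = ((⅕)*(-⅙)*42)*1 = -7/5*1 = -7/5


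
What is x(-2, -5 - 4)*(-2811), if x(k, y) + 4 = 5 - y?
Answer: -28110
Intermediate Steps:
x(k, y) = 1 - y (x(k, y) = -4 + (5 - y) = 1 - y)
x(-2, -5 - 4)*(-2811) = (1 - (-5 - 4))*(-2811) = (1 - 1*(-9))*(-2811) = (1 + 9)*(-2811) = 10*(-2811) = -28110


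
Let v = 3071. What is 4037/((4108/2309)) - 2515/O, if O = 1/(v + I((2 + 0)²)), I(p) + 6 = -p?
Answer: -31615767387/4108 ≈ -7.6961e+6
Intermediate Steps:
I(p) = -6 - p
O = 1/3061 (O = 1/(3071 + (-6 - (2 + 0)²)) = 1/(3071 + (-6 - 1*2²)) = 1/(3071 + (-6 - 1*4)) = 1/(3071 + (-6 - 4)) = 1/(3071 - 10) = 1/3061 ≈ 0.00032669)
4037/((4108/2309)) - 2515/O = 4037/((4108/2309)) - 2515/1/3061 = 4037/((4108*(1/2309))) - 2515*3061 = 4037/(4108/2309) - 7698415 = 4037*(2309/4108) - 7698415 = 9321433/4108 - 7698415 = -31615767387/4108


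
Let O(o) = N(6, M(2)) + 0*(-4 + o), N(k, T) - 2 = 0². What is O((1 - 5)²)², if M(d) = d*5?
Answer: 4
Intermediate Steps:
M(d) = 5*d
N(k, T) = 2 (N(k, T) = 2 + 0² = 2 + 0 = 2)
O(o) = 2 (O(o) = 2 + 0*(-4 + o) = 2 + 0 = 2)
O((1 - 5)²)² = 2² = 4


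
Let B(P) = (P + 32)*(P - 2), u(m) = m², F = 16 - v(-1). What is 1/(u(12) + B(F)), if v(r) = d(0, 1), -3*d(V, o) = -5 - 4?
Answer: 1/639 ≈ 0.0015649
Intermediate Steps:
d(V, o) = 3 (d(V, o) = -(-5 - 4)/3 = -⅓*(-9) = 3)
v(r) = 3
F = 13 (F = 16 - 1*3 = 16 - 3 = 13)
B(P) = (-2 + P)*(32 + P) (B(P) = (32 + P)*(-2 + P) = (-2 + P)*(32 + P))
1/(u(12) + B(F)) = 1/(12² + (-64 + 13² + 30*13)) = 1/(144 + (-64 + 169 + 390)) = 1/(144 + 495) = 1/639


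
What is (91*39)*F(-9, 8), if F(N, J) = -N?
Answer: 31941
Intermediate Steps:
(91*39)*F(-9, 8) = (91*39)*(-1*(-9)) = 3549*9 = 31941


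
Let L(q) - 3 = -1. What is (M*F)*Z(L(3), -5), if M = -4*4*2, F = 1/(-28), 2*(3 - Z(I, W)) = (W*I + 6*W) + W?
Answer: 204/7 ≈ 29.143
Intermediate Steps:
L(q) = 2 (L(q) = 3 - 1 = 2)
Z(I, W) = 3 - 7*W/2 - I*W/2 (Z(I, W) = 3 - ((W*I + 6*W) + W)/2 = 3 - ((I*W + 6*W) + W)/2 = 3 - ((6*W + I*W) + W)/2 = 3 - (7*W + I*W)/2 = 3 + (-7*W/2 - I*W/2) = 3 - 7*W/2 - I*W/2)
F = -1/28 ≈ -0.035714
M = -32 (M = -16*2 = -32)
(M*F)*Z(L(3), -5) = (-32*(-1/28))*(3 - 7/2*(-5) - ½*2*(-5)) = 8*(3 + 35/2 + 5)/7 = (8/7)*(51/2) = 204/7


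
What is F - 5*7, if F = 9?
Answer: -26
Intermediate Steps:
F - 5*7 = 9 - 5*7 = 9 - 35 = -26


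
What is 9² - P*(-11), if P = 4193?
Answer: 46204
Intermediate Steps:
9² - P*(-11) = 9² - 4193*(-11) = 81 - 1*(-46123) = 81 + 46123 = 46204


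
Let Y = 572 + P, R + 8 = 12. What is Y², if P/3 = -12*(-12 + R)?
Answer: 739600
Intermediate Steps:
R = 4 (R = -8 + 12 = 4)
P = 288 (P = 3*(-12*(-12 + 4)) = 3*(-12*(-8)) = 3*96 = 288)
Y = 860 (Y = 572 + 288 = 860)
Y² = 860² = 739600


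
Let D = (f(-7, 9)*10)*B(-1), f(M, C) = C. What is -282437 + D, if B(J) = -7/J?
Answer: -281807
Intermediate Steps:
D = 630 (D = (9*10)*(-7/(-1)) = 90*(-7*(-1)) = 90*7 = 630)
-282437 + D = -282437 + 630 = -281807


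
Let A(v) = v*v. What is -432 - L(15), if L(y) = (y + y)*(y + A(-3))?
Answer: -1152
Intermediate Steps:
A(v) = v²
L(y) = 2*y*(9 + y) (L(y) = (y + y)*(y + (-3)²) = (2*y)*(y + 9) = (2*y)*(9 + y) = 2*y*(9 + y))
-432 - L(15) = -432 - 2*15*(9 + 15) = -432 - 2*15*24 = -432 - 1*720 = -432 - 720 = -1152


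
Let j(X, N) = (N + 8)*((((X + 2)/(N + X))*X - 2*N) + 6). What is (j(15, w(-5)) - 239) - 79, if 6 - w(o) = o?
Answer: -11327/26 ≈ -435.65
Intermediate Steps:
w(o) = 6 - o
j(X, N) = (8 + N)*(6 - 2*N + X*(2 + X)/(N + X)) (j(X, N) = (8 + N)*((((2 + X)/(N + X))*X - 2*N) + 6) = (8 + N)*((X*(2 + X)/(N + X) - 2*N) + 6) = (8 + N)*((-2*N + X*(2 + X)/(N + X)) + 6) = (8 + N)*(6 - 2*N + X*(2 + X)/(N + X)))
(j(15, w(-5)) - 239) - 79 = ((-10*(6 - 1*(-5))² - 2*(6 - 1*(-5))³ + 8*15² + 48*(6 - 1*(-5)) + 64*15 + (6 - 1*(-5))*15² - 8*(6 - 1*(-5))*15 - 2*15*(6 - 1*(-5))²)/((6 - 1*(-5)) + 15) - 239) - 79 = ((-10*(6 + 5)² - 2*(6 + 5)³ + 8*225 + 48*(6 + 5) + 960 + (6 + 5)*225 - 8*(6 + 5)*15 - 2*15*(6 + 5)²)/((6 + 5) + 15) - 239) - 79 = ((-10*11² - 2*11³ + 1800 + 48*11 + 960 + 11*225 - 8*11*15 - 2*15*11²)/(11 + 15) - 239) - 79 = ((-10*121 - 2*1331 + 1800 + 528 + 960 + 2475 - 1320 - 2*15*121)/26 - 239) - 79 = ((-1210 - 2662 + 1800 + 528 + 960 + 2475 - 1320 - 3630)/26 - 239) - 79 = ((1/26)*(-3059) - 239) - 79 = (-3059/26 - 239) - 79 = -9273/26 - 79 = -11327/26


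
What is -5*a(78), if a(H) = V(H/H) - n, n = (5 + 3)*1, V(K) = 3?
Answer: 25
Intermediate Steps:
n = 8 (n = 8*1 = 8)
a(H) = -5 (a(H) = 3 - 1*8 = 3 - 8 = -5)
-5*a(78) = -5*(-5) = 25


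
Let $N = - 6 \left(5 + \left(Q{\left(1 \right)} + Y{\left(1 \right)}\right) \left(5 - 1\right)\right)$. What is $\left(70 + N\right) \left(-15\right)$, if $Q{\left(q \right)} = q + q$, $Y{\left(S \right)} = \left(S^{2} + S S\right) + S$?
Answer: $1200$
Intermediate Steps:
$Y{\left(S \right)} = S + 2 S^{2}$ ($Y{\left(S \right)} = \left(S^{2} + S^{2}\right) + S = 2 S^{2} + S = S + 2 S^{2}$)
$Q{\left(q \right)} = 2 q$
$N = -150$ ($N = - 6 \left(5 + \left(2 \cdot 1 + 1 \left(1 + 2 \cdot 1\right)\right) \left(5 - 1\right)\right) = - 6 \left(5 + \left(2 + 1 \left(1 + 2\right)\right) 4\right) = - 6 \left(5 + \left(2 + 1 \cdot 3\right) 4\right) = - 6 \left(5 + \left(2 + 3\right) 4\right) = - 6 \left(5 + 5 \cdot 4\right) = - 6 \left(5 + 20\right) = \left(-6\right) 25 = -150$)
$\left(70 + N\right) \left(-15\right) = \left(70 - 150\right) \left(-15\right) = \left(-80\right) \left(-15\right) = 1200$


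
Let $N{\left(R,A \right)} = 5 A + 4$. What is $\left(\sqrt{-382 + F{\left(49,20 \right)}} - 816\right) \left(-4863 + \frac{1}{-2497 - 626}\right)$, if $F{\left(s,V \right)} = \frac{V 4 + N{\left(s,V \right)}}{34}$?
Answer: $\frac{4130904800}{1041} - \frac{15187150 i \sqrt{108834}}{53091} \approx 3.9682 \cdot 10^{6} - 94371.0 i$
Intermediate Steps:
$N{\left(R,A \right)} = 4 + 5 A$
$F{\left(s,V \right)} = \frac{2}{17} + \frac{9 V}{34}$ ($F{\left(s,V \right)} = \frac{V 4 + \left(4 + 5 V\right)}{34} = \left(4 V + \left(4 + 5 V\right)\right) \frac{1}{34} = \left(4 + 9 V\right) \frac{1}{34} = \frac{2}{17} + \frac{9 V}{34}$)
$\left(\sqrt{-382 + F{\left(49,20 \right)}} - 816\right) \left(-4863 + \frac{1}{-2497 - 626}\right) = \left(\sqrt{-382 + \left(\frac{2}{17} + \frac{9}{34} \cdot 20\right)} - 816\right) \left(-4863 + \frac{1}{-2497 - 626}\right) = \left(\sqrt{-382 + \left(\frac{2}{17} + \frac{90}{17}\right)} - 816\right) \left(-4863 + \frac{1}{-3123}\right) = \left(\sqrt{-382 + \frac{92}{17}} - 816\right) \left(-4863 - \frac{1}{3123}\right) = \left(\sqrt{- \frac{6402}{17}} - 816\right) \left(- \frac{15187150}{3123}\right) = \left(\frac{i \sqrt{108834}}{17} - 816\right) \left(- \frac{15187150}{3123}\right) = \left(-816 + \frac{i \sqrt{108834}}{17}\right) \left(- \frac{15187150}{3123}\right) = \frac{4130904800}{1041} - \frac{15187150 i \sqrt{108834}}{53091}$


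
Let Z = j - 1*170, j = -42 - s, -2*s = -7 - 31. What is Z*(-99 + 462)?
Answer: -83853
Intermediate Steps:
s = 19 (s = -(-7 - 31)/2 = -1/2*(-38) = 19)
j = -61 (j = -42 - 1*19 = -42 - 19 = -61)
Z = -231 (Z = -61 - 1*170 = -61 - 170 = -231)
Z*(-99 + 462) = -231*(-99 + 462) = -231*363 = -83853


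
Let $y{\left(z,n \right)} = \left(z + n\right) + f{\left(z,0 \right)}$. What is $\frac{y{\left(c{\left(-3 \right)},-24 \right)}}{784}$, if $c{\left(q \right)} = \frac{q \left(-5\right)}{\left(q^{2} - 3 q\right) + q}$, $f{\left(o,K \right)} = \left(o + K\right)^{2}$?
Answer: $- \frac{11}{392} \approx -0.028061$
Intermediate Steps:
$f{\left(o,K \right)} = \left(K + o\right)^{2}$
$c{\left(q \right)} = - \frac{5 q}{q^{2} - 2 q}$ ($c{\left(q \right)} = \frac{\left(-5\right) q}{q^{2} - 2 q} = - \frac{5 q}{q^{2} - 2 q}$)
$y{\left(z,n \right)} = n + z + z^{2}$ ($y{\left(z,n \right)} = \left(z + n\right) + \left(0 + z\right)^{2} = \left(n + z\right) + z^{2} = n + z + z^{2}$)
$\frac{y{\left(c{\left(-3 \right)},-24 \right)}}{784} = \frac{-24 - \frac{5}{-2 - 3} + \left(- \frac{5}{-2 - 3}\right)^{2}}{784} = \left(-24 - \frac{5}{-5} + \left(- \frac{5}{-5}\right)^{2}\right) \frac{1}{784} = \left(-24 - -1 + \left(\left(-5\right) \left(- \frac{1}{5}\right)\right)^{2}\right) \frac{1}{784} = \left(-24 + 1 + 1^{2}\right) \frac{1}{784} = \left(-24 + 1 + 1\right) \frac{1}{784} = \left(-22\right) \frac{1}{784} = - \frac{11}{392}$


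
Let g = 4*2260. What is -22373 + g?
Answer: -13333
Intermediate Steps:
g = 9040
-22373 + g = -22373 + 9040 = -13333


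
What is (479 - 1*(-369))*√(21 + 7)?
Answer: 1696*√7 ≈ 4487.2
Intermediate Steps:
(479 - 1*(-369))*√(21 + 7) = (479 + 369)*√28 = 848*(2*√7) = 1696*√7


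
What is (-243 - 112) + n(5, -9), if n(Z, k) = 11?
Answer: -344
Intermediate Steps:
(-243 - 112) + n(5, -9) = (-243 - 112) + 11 = -355 + 11 = -344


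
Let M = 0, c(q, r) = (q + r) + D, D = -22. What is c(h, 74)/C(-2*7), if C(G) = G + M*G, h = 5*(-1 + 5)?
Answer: -36/7 ≈ -5.1429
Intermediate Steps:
h = 20 (h = 5*4 = 20)
c(q, r) = -22 + q + r (c(q, r) = (q + r) - 22 = -22 + q + r)
C(G) = G (C(G) = G + 0*G = G + 0 = G)
c(h, 74)/C(-2*7) = (-22 + 20 + 74)/((-2*7)) = 72/(-14) = 72*(-1/14) = -36/7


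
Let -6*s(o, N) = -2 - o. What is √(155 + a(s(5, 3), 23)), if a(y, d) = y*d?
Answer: √6546/6 ≈ 13.485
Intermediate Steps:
s(o, N) = ⅓ + o/6 (s(o, N) = -(-2 - o)/6 = ⅓ + o/6)
a(y, d) = d*y
√(155 + a(s(5, 3), 23)) = √(155 + 23*(⅓ + (⅙)*5)) = √(155 + 23*(⅓ + ⅚)) = √(155 + 23*(7/6)) = √(155 + 161/6) = √(1091/6) = √6546/6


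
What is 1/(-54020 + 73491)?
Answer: 1/19471 ≈ 5.1358e-5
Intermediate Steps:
1/(-54020 + 73491) = 1/19471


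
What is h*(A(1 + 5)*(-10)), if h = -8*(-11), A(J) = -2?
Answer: 1760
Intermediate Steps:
h = 88
h*(A(1 + 5)*(-10)) = 88*(-2*(-10)) = 88*20 = 1760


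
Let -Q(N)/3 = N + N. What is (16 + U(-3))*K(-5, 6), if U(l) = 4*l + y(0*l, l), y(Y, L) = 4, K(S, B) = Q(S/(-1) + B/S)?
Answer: -912/5 ≈ -182.40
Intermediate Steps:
Q(N) = -6*N (Q(N) = -3*(N + N) = -6*N)
K(S, B) = 6*S - 6*B/S (K(S, B) = -6*(S/(-1) + B/S) = -6*(S*(-1) + B/S) = -6*(-S + B/S) = 6*S - 6*B/S)
U(l) = 4 + 4*l (U(l) = 4*l + 4 = 4 + 4*l)
(16 + U(-3))*K(-5, 6) = (16 + (4 + 4*(-3)))*(6*(-5) - 6*6/(-5)) = (16 + (4 - 12))*(-30 - 6*6*(-⅕)) = (16 - 8)*(-30 + 36/5) = 8*(-114/5) = -912/5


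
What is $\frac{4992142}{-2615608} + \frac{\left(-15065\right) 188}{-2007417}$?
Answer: $- \frac{1208757367}{2428592028} \approx -0.49772$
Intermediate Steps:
$\frac{4992142}{-2615608} + \frac{\left(-15065\right) 188}{-2007417} = 4992142 \left(- \frac{1}{2615608}\right) - - \frac{2620}{1857} = - \frac{2496071}{1307804} + \frac{2620}{1857} = - \frac{1208757367}{2428592028}$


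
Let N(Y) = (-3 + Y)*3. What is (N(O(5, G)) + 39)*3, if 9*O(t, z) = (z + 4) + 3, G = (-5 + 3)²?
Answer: 101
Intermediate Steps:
G = 4 (G = (-2)² = 4)
O(t, z) = 7/9 + z/9 (O(t, z) = ((z + 4) + 3)/9 = ((4 + z) + 3)/9 = (7 + z)/9 = 7/9 + z/9)
N(Y) = -9 + 3*Y
(N(O(5, G)) + 39)*3 = ((-9 + 3*(7/9 + (⅑)*4)) + 39)*3 = ((-9 + 3*(7/9 + 4/9)) + 39)*3 = ((-9 + 3*(11/9)) + 39)*3 = ((-9 + 11/3) + 39)*3 = (-16/3 + 39)*3 = (101/3)*3 = 101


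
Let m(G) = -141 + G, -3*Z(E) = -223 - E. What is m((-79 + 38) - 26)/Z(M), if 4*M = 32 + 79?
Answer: -2496/1003 ≈ -2.4885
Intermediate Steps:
M = 111/4 (M = (32 + 79)/4 = (1/4)*111 = 111/4 ≈ 27.750)
Z(E) = 223/3 + E/3 (Z(E) = -(-223 - E)/3 = 223/3 + E/3)
m((-79 + 38) - 26)/Z(M) = (-141 + ((-79 + 38) - 26))/(223/3 + (1/3)*(111/4)) = (-141 + (-41 - 26))/(223/3 + 37/4) = (-141 - 67)/(1003/12) = -208*12/1003 = -2496/1003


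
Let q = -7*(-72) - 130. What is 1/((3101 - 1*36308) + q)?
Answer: -1/32833 ≈ -3.0457e-5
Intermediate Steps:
q = 374 (q = 504 - 130 = 374)
1/((3101 - 1*36308) + q) = 1/((3101 - 1*36308) + 374) = 1/((3101 - 36308) + 374) = 1/(-33207 + 374) = 1/(-32833) = -1/32833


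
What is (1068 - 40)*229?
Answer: 235412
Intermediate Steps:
(1068 - 40)*229 = 1028*229 = 235412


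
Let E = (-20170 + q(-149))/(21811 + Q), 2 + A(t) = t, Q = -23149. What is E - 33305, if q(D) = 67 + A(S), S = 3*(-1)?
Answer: -22270991/669 ≈ -33290.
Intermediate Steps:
S = -3
A(t) = -2 + t
q(D) = 62 (q(D) = 67 + (-2 - 3) = 67 - 5 = 62)
E = 10054/669 (E = (-20170 + 62)/(21811 - 23149) = -20108/(-1338) = -20108*(-1/1338) = 10054/669 ≈ 15.028)
E - 33305 = 10054/669 - 33305 = -22270991/669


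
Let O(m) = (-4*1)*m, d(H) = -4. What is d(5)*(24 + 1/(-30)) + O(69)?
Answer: -5578/15 ≈ -371.87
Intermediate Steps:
O(m) = -4*m
d(5)*(24 + 1/(-30)) + O(69) = -4*(24 + 1/(-30)) - 4*69 = -4*(24 - 1/30) - 276 = -4*719/30 - 276 = -1438/15 - 276 = -5578/15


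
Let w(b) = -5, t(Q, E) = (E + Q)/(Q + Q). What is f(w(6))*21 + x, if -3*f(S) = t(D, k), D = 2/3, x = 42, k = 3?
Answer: 91/4 ≈ 22.750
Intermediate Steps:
D = ⅔ (D = 2*(⅓) = ⅔ ≈ 0.66667)
t(Q, E) = (E + Q)/(2*Q) (t(Q, E) = (E + Q)/((2*Q)) = (E + Q)*(1/(2*Q)) = (E + Q)/(2*Q))
f(S) = -11/12 (f(S) = -(3 + ⅔)/(6*⅔) = -3*11/(6*2*3) = -⅓*11/4 = -11/12)
f(w(6))*21 + x = -11/12*21 + 42 = -77/4 + 42 = 91/4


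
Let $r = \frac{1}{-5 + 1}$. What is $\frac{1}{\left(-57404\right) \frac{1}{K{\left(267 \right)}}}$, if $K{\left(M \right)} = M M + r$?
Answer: $- \frac{285155}{229616} \approx -1.2419$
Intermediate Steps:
$r = - \frac{1}{4}$ ($r = \frac{1}{-4} = - \frac{1}{4} \approx -0.25$)
$K{\left(M \right)} = - \frac{1}{4} + M^{2}$ ($K{\left(M \right)} = M M - \frac{1}{4} = M^{2} - \frac{1}{4} = - \frac{1}{4} + M^{2}$)
$\frac{1}{\left(-57404\right) \frac{1}{K{\left(267 \right)}}} = \frac{1}{\left(-57404\right) \frac{1}{- \frac{1}{4} + 267^{2}}} = \frac{1}{\left(-57404\right) \frac{1}{- \frac{1}{4} + 71289}} = \frac{1}{\left(-57404\right) \frac{1}{\frac{285155}{4}}} = \frac{1}{\left(-57404\right) \frac{4}{285155}} = \frac{1}{- \frac{229616}{285155}} = - \frac{285155}{229616}$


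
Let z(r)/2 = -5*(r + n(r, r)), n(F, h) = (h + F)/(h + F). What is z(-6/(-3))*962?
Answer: -28860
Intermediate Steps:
n(F, h) = 1 (n(F, h) = (F + h)/(F + h) = 1)
z(r) = -10 - 10*r (z(r) = 2*(-5*(r + 1)) = 2*(-5*(1 + r)) = 2*(-5 - 5*r) = -10 - 10*r)
z(-6/(-3))*962 = (-10 - (-60)/(-3))*962 = (-10 - (-60)*(-1)/3)*962 = (-10 - 10*2)*962 = (-10 - 20)*962 = -30*962 = -28860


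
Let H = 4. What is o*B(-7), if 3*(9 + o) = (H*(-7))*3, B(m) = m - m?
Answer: 0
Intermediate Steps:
B(m) = 0
o = -37 (o = -9 + ((4*(-7))*3)/3 = -9 + (-28*3)/3 = -9 + (⅓)*(-84) = -9 - 28 = -37)
o*B(-7) = -37*0 = 0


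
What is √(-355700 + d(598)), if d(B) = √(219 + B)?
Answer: √(-355700 + √817) ≈ 596.38*I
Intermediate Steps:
√(-355700 + d(598)) = √(-355700 + √(219 + 598)) = √(-355700 + √817)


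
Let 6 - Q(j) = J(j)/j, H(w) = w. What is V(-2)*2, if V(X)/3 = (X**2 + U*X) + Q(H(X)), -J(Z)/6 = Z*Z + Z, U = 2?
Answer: 0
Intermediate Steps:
J(Z) = -6*Z - 6*Z**2 (J(Z) = -6*(Z*Z + Z) = -6*(Z**2 + Z) = -6*(Z + Z**2) = -6*Z - 6*Z**2)
Q(j) = 12 + 6*j (Q(j) = 6 - (-6*j*(1 + j))/j = 6 - (-6 - 6*j) = 6 + (6 + 6*j) = 12 + 6*j)
V(X) = 36 + 3*X**2 + 24*X (V(X) = 3*((X**2 + 2*X) + (12 + 6*X)) = 3*(12 + X**2 + 8*X) = 36 + 3*X**2 + 24*X)
V(-2)*2 = (36 + 3*(-2)**2 + 24*(-2))*2 = (36 + 3*4 - 48)*2 = (36 + 12 - 48)*2 = 0*2 = 0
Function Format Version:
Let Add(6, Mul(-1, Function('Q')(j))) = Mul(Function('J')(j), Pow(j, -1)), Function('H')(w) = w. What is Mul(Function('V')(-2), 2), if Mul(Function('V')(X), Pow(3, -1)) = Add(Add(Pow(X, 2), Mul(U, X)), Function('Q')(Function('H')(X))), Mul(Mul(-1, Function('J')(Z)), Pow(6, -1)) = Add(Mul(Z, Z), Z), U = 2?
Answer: 0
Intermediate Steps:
Function('J')(Z) = Add(Mul(-6, Z), Mul(-6, Pow(Z, 2))) (Function('J')(Z) = Mul(-6, Add(Mul(Z, Z), Z)) = Mul(-6, Add(Pow(Z, 2), Z)) = Mul(-6, Add(Z, Pow(Z, 2))) = Add(Mul(-6, Z), Mul(-6, Pow(Z, 2))))
Function('Q')(j) = Add(12, Mul(6, j)) (Function('Q')(j) = Add(6, Mul(-1, Mul(Mul(-6, j, Add(1, j)), Pow(j, -1)))) = Add(6, Mul(-1, Add(-6, Mul(-6, j)))) = Add(6, Add(6, Mul(6, j))) = Add(12, Mul(6, j)))
Function('V')(X) = Add(36, Mul(3, Pow(X, 2)), Mul(24, X)) (Function('V')(X) = Mul(3, Add(Add(Pow(X, 2), Mul(2, X)), Add(12, Mul(6, X)))) = Mul(3, Add(12, Pow(X, 2), Mul(8, X))) = Add(36, Mul(3, Pow(X, 2)), Mul(24, X)))
Mul(Function('V')(-2), 2) = Mul(Add(36, Mul(3, Pow(-2, 2)), Mul(24, -2)), 2) = Mul(Add(36, Mul(3, 4), -48), 2) = Mul(Add(36, 12, -48), 2) = Mul(0, 2) = 0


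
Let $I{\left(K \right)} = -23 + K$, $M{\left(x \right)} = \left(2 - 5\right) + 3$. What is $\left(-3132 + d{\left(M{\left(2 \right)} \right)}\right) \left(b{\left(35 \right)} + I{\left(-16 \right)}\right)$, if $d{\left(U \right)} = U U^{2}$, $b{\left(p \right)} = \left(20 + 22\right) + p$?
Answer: $-119016$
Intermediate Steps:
$b{\left(p \right)} = 42 + p$
$M{\left(x \right)} = 0$ ($M{\left(x \right)} = -3 + 3 = 0$)
$d{\left(U \right)} = U^{3}$
$\left(-3132 + d{\left(M{\left(2 \right)} \right)}\right) \left(b{\left(35 \right)} + I{\left(-16 \right)}\right) = \left(-3132 + 0^{3}\right) \left(\left(42 + 35\right) - 39\right) = \left(-3132 + 0\right) \left(77 - 39\right) = \left(-3132\right) 38 = -119016$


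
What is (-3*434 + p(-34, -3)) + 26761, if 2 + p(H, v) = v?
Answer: 25454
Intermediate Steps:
p(H, v) = -2 + v
(-3*434 + p(-34, -3)) + 26761 = (-3*434 + (-2 - 3)) + 26761 = (-1302 - 5) + 26761 = -1307 + 26761 = 25454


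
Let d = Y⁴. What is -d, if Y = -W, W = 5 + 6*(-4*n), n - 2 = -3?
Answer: -707281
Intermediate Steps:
n = -1 (n = 2 - 3 = -1)
W = 29 (W = 5 + 6*(-4*(-1)) = 5 + 6*4 = 5 + 24 = 29)
Y = -29 (Y = -1*29 = -29)
d = 707281 (d = (-29)⁴ = 707281)
-d = -1*707281 = -707281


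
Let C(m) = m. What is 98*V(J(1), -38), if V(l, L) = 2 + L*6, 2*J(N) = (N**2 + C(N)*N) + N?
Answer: -22148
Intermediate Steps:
J(N) = N**2 + N/2 (J(N) = ((N**2 + N*N) + N)/2 = ((N**2 + N**2) + N)/2 = (2*N**2 + N)/2 = (N + 2*N**2)/2 = N**2 + N/2)
V(l, L) = 2 + 6*L
98*V(J(1), -38) = 98*(2 + 6*(-38)) = 98*(2 - 228) = 98*(-226) = -22148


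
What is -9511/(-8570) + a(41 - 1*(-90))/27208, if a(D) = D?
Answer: 129948979/116586280 ≈ 1.1146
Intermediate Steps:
-9511/(-8570) + a(41 - 1*(-90))/27208 = -9511/(-8570) + (41 - 1*(-90))/27208 = -9511*(-1/8570) + (41 + 90)*(1/27208) = 9511/8570 + 131*(1/27208) = 9511/8570 + 131/27208 = 129948979/116586280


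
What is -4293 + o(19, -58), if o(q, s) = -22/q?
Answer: -81589/19 ≈ -4294.2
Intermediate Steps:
-4293 + o(19, -58) = -4293 - 22/19 = -81589/19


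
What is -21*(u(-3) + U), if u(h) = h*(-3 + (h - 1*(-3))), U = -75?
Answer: 1386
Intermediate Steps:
u(h) = h**2 (u(h) = h*(-3 + (h + 3)) = h*(-3 + (3 + h)) = h*h = h**2)
-21*(u(-3) + U) = -21*((-3)**2 - 75) = -21*(9 - 75) = -21*(-66) = 1386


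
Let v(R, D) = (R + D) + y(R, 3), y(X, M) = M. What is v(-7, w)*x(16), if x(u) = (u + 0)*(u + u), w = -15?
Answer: -9728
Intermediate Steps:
v(R, D) = 3 + D + R (v(R, D) = (R + D) + 3 = (D + R) + 3 = 3 + D + R)
x(u) = 2*u² (x(u) = u*(2*u) = 2*u²)
v(-7, w)*x(16) = (3 - 15 - 7)*(2*16²) = -38*256 = -19*512 = -9728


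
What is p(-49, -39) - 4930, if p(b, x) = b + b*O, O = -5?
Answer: -4734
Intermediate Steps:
p(b, x) = -4*b (p(b, x) = b + b*(-5) = b - 5*b = -4*b)
p(-49, -39) - 4930 = -4*(-49) - 4930 = 196 - 4930 = -4734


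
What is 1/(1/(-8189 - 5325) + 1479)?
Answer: 13514/19987205 ≈ 0.00067613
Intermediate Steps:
1/(1/(-8189 - 5325) + 1479) = 1/(1/(-13514) + 1479) = 1/(-1/13514 + 1479) = 1/(19987205/13514) = 13514/19987205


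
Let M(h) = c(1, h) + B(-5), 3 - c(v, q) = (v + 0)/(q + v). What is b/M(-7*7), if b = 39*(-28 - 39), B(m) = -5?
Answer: 125424/95 ≈ 1320.3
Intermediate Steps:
c(v, q) = 3 - v/(q + v) (c(v, q) = 3 - (v + 0)/(q + v) = 3 - v/(q + v))
M(h) = -5 + (2 + 3*h)/(1 + h) (M(h) = (2*1 + 3*h)/(h + 1) - 5 = (2 + 3*h)/(1 + h) - 5 = -5 + (2 + 3*h)/(1 + h))
b = -2613 (b = 39*(-67) = -2613)
b/M(-7*7) = -2613*(1 - 7*7)/(-3 - (-14)*7) = -2613*(1 - 49)/(-3 - 2*(-49)) = -2613*(-48/(-3 + 98)) = -2613/((-1/48*95)) = -2613/(-95/48) = -2613*(-48/95) = 125424/95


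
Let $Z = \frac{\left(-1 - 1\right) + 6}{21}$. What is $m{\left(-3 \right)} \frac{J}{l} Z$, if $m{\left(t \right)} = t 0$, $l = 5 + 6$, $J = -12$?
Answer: $0$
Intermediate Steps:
$l = 11$
$m{\left(t \right)} = 0$
$Z = \frac{4}{21}$ ($Z = \left(-2 + 6\right) \frac{1}{21} = 4 \cdot \frac{1}{21} = \frac{4}{21} \approx 0.19048$)
$m{\left(-3 \right)} \frac{J}{l} Z = 0 \left(- \frac{12}{11}\right) \frac{4}{21} = 0 \cdot \frac{4}{21} = 0$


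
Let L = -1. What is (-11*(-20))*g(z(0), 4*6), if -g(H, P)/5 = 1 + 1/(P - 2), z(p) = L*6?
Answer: -1150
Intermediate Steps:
z(p) = -6 (z(p) = -1*6 = -6)
g(H, P) = -5 - 5/(-2 + P) (g(H, P) = -5*(1 + 1/(P - 2)) = -5*(1 + 1/(-2 + P)) = -5 - 5/(-2 + P))
(-11*(-20))*g(z(0), 4*6) = (-11*(-20))*(5*(1 - 4*6)/(-2 + 4*6)) = 220*(5*(1 - 1*24)/(-2 + 24)) = 220*(5*(1 - 24)/22) = 220*(5*(1/22)*(-23)) = 220*(-115/22) = -1150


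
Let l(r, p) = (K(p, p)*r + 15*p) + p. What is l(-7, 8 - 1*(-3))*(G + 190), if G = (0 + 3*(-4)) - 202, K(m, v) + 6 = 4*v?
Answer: 2160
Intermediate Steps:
K(m, v) = -6 + 4*v
l(r, p) = 16*p + r*(-6 + 4*p) (l(r, p) = ((-6 + 4*p)*r + 15*p) + p = (r*(-6 + 4*p) + 15*p) + p = (15*p + r*(-6 + 4*p)) + p = 16*p + r*(-6 + 4*p))
G = -214 (G = (0 - 12) - 202 = -12 - 202 = -214)
l(-7, 8 - 1*(-3))*(G + 190) = (16*(8 - 1*(-3)) + 2*(-7)*(-3 + 2*(8 - 1*(-3))))*(-214 + 190) = (16*(8 + 3) + 2*(-7)*(-3 + 2*(8 + 3)))*(-24) = (16*11 + 2*(-7)*(-3 + 2*11))*(-24) = (176 + 2*(-7)*(-3 + 22))*(-24) = (176 + 2*(-7)*19)*(-24) = (176 - 266)*(-24) = -90*(-24) = 2160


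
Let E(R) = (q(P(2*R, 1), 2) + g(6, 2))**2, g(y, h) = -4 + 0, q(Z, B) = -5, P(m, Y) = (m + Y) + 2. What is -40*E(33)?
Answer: -3240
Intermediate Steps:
P(m, Y) = 2 + Y + m (P(m, Y) = (Y + m) + 2 = 2 + Y + m)
g(y, h) = -4
E(R) = 81 (E(R) = (-5 - 4)**2 = (-9)**2 = 81)
-40*E(33) = -40*81 = -3240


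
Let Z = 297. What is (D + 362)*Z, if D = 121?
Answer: 143451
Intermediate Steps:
(D + 362)*Z = (121 + 362)*297 = 483*297 = 143451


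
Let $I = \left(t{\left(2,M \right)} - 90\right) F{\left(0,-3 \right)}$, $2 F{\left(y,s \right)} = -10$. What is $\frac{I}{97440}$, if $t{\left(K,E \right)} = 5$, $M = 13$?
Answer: $\frac{85}{19488} \approx 0.0043617$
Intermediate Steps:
$F{\left(y,s \right)} = -5$ ($F{\left(y,s \right)} = \frac{1}{2} \left(-10\right) = -5$)
$I = 425$ ($I = \left(5 - 90\right) \left(-5\right) = \left(-85\right) \left(-5\right) = 425$)
$\frac{I}{97440} = \frac{425}{97440} = 425 \cdot \frac{1}{97440} = \frac{85}{19488}$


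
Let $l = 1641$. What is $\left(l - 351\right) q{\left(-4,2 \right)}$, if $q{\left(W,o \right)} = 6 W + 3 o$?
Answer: $-23220$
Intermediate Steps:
$q{\left(W,o \right)} = 3 o + 6 W$
$\left(l - 351\right) q{\left(-4,2 \right)} = \left(1641 - 351\right) \left(3 \cdot 2 + 6 \left(-4\right)\right) = \left(1641 - 351\right) \left(6 - 24\right) = 1290 \left(-18\right) = -23220$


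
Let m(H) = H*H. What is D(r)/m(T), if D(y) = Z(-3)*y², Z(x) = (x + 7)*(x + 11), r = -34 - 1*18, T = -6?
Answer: 21632/9 ≈ 2403.6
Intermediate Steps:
m(H) = H²
r = -52 (r = -34 - 18 = -52)
Z(x) = (7 + x)*(11 + x)
D(y) = 32*y² (D(y) = (77 + (-3)² + 18*(-3))*y² = (77 + 9 - 54)*y² = 32*y²)
D(r)/m(T) = (32*(-52)²)/((-6)²) = (32*2704)/36 = 86528*(1/36) = 21632/9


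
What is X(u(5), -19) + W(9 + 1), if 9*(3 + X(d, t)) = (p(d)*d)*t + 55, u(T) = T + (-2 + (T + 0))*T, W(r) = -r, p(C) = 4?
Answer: -1582/9 ≈ -175.78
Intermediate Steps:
u(T) = T + T*(-2 + T) (u(T) = T + (-2 + T)*T = T + T*(-2 + T))
X(d, t) = 28/9 + 4*d*t/9 (X(d, t) = -3 + ((4*d)*t + 55)/9 = -3 + (4*d*t + 55)/9 = -3 + (55 + 4*d*t)/9 = -3 + (55/9 + 4*d*t/9) = 28/9 + 4*d*t/9)
X(u(5), -19) + W(9 + 1) = (28/9 + (4/9)*(5*(-1 + 5))*(-19)) - (9 + 1) = (28/9 + (4/9)*(5*4)*(-19)) - 1*10 = (28/9 + (4/9)*20*(-19)) - 10 = (28/9 - 1520/9) - 10 = -1492/9 - 10 = -1582/9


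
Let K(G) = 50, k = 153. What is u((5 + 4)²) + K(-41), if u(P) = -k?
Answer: -103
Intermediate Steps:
u(P) = -153 (u(P) = -1*153 = -153)
u((5 + 4)²) + K(-41) = -153 + 50 = -103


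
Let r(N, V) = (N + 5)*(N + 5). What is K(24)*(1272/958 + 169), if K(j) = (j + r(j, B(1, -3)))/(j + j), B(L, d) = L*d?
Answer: 70572755/22992 ≈ 3069.4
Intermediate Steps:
r(N, V) = (5 + N)² (r(N, V) = (5 + N)*(5 + N) = (5 + N)²)
K(j) = (j + (5 + j)²)/(2*j) (K(j) = (j + (5 + j)²)/(j + j) = (j + (5 + j)²)/((2*j)) = (j + (5 + j)²)*(1/(2*j)) = (j + (5 + j)²)/(2*j))
K(24)*(1272/958 + 169) = ((½)*(24 + (5 + 24)²)/24)*(1272/958 + 169) = ((½)*(1/24)*(24 + 29²))*(1272*(1/958) + 169) = ((½)*(1/24)*(24 + 841))*(636/479 + 169) = ((½)*(1/24)*865)*(81587/479) = (865/48)*(81587/479) = 70572755/22992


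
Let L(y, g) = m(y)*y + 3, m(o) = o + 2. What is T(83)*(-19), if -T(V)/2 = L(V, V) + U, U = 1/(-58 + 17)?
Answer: 10996326/41 ≈ 2.6820e+5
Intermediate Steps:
m(o) = 2 + o
L(y, g) = 3 + y*(2 + y) (L(y, g) = (2 + y)*y + 3 = y*(2 + y) + 3 = 3 + y*(2 + y))
U = -1/41 (U = 1/(-41) = -1/41 ≈ -0.024390)
T(V) = -244/41 - 2*V*(2 + V) (T(V) = -2*((3 + V*(2 + V)) - 1/41) = -2*(122/41 + V*(2 + V)) = -244/41 - 2*V*(2 + V))
T(83)*(-19) = (-244/41 - 2*83*(2 + 83))*(-19) = (-244/41 - 2*83*85)*(-19) = (-244/41 - 14110)*(-19) = -578754/41*(-19) = 10996326/41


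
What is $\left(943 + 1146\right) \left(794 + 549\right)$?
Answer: $2805527$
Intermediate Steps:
$\left(943 + 1146\right) \left(794 + 549\right) = 2089 \cdot 1343 = 2805527$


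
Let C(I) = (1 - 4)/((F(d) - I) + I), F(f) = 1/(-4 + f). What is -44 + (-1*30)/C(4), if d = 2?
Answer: -49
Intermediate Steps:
C(I) = 6 (C(I) = (1 - 4)/((1/(-4 + 2) - I) + I) = -3/((1/(-2) - I) + I) = -3/((-½ - I) + I) = -3/(-½) = -3*(-2) = 6)
-44 + (-1*30)/C(4) = -44 + (-1*30)/6 = -44 + (⅙)*(-30) = -44 - 5 = -49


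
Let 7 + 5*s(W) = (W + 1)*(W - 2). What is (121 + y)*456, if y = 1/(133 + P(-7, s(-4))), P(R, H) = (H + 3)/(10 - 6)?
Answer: 74105928/1343 ≈ 55179.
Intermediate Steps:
s(W) = -7/5 + (1 + W)*(-2 + W)/5 (s(W) = -7/5 + ((W + 1)*(W - 2))/5 = -7/5 + ((1 + W)*(-2 + W))/5 = -7/5 + (1 + W)*(-2 + W)/5)
P(R, H) = ¾ + H/4 (P(R, H) = (3 + H)/4 = (3 + H)*(¼) = ¾ + H/4)
y = 10/1343 (y = 1/(133 + (¾ + (-9/5 - ⅕*(-4) + (⅕)*(-4)²)/4)) = 1/(133 + (¾ + (-9/5 + ⅘ + (⅕)*16)/4)) = 1/(133 + (¾ + (-9/5 + ⅘ + 16/5)/4)) = 1/(133 + (¾ + (¼)*(11/5))) = 1/(133 + (¾ + 11/20)) = 1/(133 + 13/10) = 1/(1343/10) = 10/1343 ≈ 0.0074460)
(121 + y)*456 = (121 + 10/1343)*456 = (162513/1343)*456 = 74105928/1343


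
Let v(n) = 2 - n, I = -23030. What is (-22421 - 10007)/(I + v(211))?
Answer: 32428/23239 ≈ 1.3954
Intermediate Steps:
(-22421 - 10007)/(I + v(211)) = (-22421 - 10007)/(-23030 + (2 - 1*211)) = -32428/(-23030 + (2 - 211)) = -32428/(-23030 - 209) = -32428/(-23239) = -32428*(-1/23239) = 32428/23239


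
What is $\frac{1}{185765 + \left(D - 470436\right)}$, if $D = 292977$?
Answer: $\frac{1}{8306} \approx 0.00012039$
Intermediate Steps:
$\frac{1}{185765 + \left(D - 470436\right)} = \frac{1}{185765 + \left(292977 - 470436\right)} = \frac{1}{185765 - 177459} = \frac{1}{8306}$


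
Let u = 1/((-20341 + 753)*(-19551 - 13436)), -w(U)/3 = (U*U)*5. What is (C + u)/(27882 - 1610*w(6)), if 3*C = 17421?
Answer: 3752189310293/579778186450392 ≈ 0.0064718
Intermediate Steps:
C = 5807 (C = (1/3)*17421 = 5807)
w(U) = -15*U**2 (w(U) = -3*U*U*5 = -3*U**2*5 = -15*U**2)
u = 1/646149356 (u = 1/(-19588*(-32987)) = 1/646149356 ≈ 1.5476e-9)
(C + u)/(27882 - 1610*w(6)) = (5807 + 1/646149356)/(27882 - (-24150)*6**2) = 3752189310293/(646149356*(27882 - (-24150)*36)) = 3752189310293/(646149356*(27882 - 1610*(-540))) = 3752189310293/(646149356*(27882 + 869400)) = (3752189310293/646149356)/897282 = (3752189310293/646149356)*(1/897282) = 3752189310293/579778186450392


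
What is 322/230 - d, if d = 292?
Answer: -1453/5 ≈ -290.60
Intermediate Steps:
322/230 - d = 322/230 - 1*292 = 322*(1/230) - 292 = 7/5 - 292 = -1453/5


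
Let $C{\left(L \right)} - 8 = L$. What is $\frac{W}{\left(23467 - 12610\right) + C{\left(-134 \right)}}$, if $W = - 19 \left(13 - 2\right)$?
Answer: $- \frac{209}{10731} \approx -0.019476$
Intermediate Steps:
$W = -209$ ($W = \left(-19\right) 11 = -209$)
$C{\left(L \right)} = 8 + L$
$\frac{W}{\left(23467 - 12610\right) + C{\left(-134 \right)}} = - \frac{209}{\left(23467 - 12610\right) + \left(8 - 134\right)} = - \frac{209}{10857 - 126} = - \frac{209}{10731}$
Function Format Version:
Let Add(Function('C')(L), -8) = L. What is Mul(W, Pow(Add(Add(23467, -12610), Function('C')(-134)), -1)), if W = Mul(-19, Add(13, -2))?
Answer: Rational(-209, 10731) ≈ -0.019476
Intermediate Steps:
W = -209 (W = Mul(-19, 11) = -209)
Function('C')(L) = Add(8, L)
Mul(W, Pow(Add(Add(23467, -12610), Function('C')(-134)), -1)) = Mul(-209, Pow(Add(Add(23467, -12610), Add(8, -134)), -1)) = Mul(-209, Pow(Add(10857, -126), -1)) = Mul(-209, Pow(10731, -1)) = Mul(-209, Rational(1, 10731)) = Rational(-209, 10731)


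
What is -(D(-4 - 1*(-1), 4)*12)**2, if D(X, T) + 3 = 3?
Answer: 0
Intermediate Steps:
D(X, T) = 0 (D(X, T) = -3 + 3 = 0)
-(D(-4 - 1*(-1), 4)*12)**2 = -(0*12)**2 = -1*0**2 = -1*0 = 0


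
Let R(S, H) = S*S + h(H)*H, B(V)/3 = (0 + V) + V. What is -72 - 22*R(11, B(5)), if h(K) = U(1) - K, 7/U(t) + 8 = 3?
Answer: 17990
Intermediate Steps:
U(t) = -7/5 (U(t) = 7/(-8 + 3) = 7/(-5) = 7*(-⅕) = -7/5)
B(V) = 6*V (B(V) = 3*((0 + V) + V) = 3*(V + V) = 3*(2*V) = 6*V)
h(K) = -7/5 - K
R(S, H) = S² + H*(-7/5 - H) (R(S, H) = S*S + (-7/5 - H)*H = S² + H*(-7/5 - H))
-72 - 22*R(11, B(5)) = -72 - 22*(11² - (6*5)² - 42*5/5) = -72 - 22*(121 - 1*30² - 7/5*30) = -72 - 22*(121 - 1*900 - 42) = -72 - 22*(121 - 900 - 42) = -72 - 22*(-821) = -72 + 18062 = 17990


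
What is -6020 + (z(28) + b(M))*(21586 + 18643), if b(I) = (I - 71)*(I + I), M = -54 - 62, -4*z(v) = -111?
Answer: 6985621083/4 ≈ 1.7464e+9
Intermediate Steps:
z(v) = 111/4 (z(v) = -1/4*(-111) = 111/4)
M = -116
b(I) = 2*I*(-71 + I) (b(I) = (-71 + I)*(2*I) = 2*I*(-71 + I))
-6020 + (z(28) + b(M))*(21586 + 18643) = -6020 + (111/4 + 2*(-116)*(-71 - 116))*(21586 + 18643) = -6020 + (111/4 + 2*(-116)*(-187))*40229 = -6020 + (111/4 + 43384)*40229 = -6020 + (173647/4)*40229 = -6020 + 6985645163/4 = 6985621083/4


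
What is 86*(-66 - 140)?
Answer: -17716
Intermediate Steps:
86*(-66 - 140) = 86*(-206) = -17716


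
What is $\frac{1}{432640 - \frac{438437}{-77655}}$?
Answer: $\frac{77655}{33597097637} \approx 2.3114 \cdot 10^{-6}$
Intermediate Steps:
$\frac{1}{432640 - \frac{438437}{-77655}} = \frac{1}{432640 - - \frac{438437}{77655}} = \frac{1}{432640 + \frac{438437}{77655}} = \frac{1}{\frac{33597097637}{77655}} = \frac{77655}{33597097637}$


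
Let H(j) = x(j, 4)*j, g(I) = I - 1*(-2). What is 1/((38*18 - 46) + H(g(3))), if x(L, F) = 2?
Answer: 1/648 ≈ 0.0015432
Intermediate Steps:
g(I) = 2 + I (g(I) = I + 2 = 2 + I)
H(j) = 2*j
1/((38*18 - 46) + H(g(3))) = 1/((38*18 - 46) + 2*(2 + 3)) = 1/((684 - 46) + 2*5) = 1/(638 + 10) = 1/648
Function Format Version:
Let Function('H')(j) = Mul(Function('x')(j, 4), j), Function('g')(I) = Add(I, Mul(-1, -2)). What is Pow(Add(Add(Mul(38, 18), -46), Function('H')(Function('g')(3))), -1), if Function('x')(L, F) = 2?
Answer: Rational(1, 648) ≈ 0.0015432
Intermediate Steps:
Function('g')(I) = Add(2, I) (Function('g')(I) = Add(I, 2) = Add(2, I))
Function('H')(j) = Mul(2, j)
Pow(Add(Add(Mul(38, 18), -46), Function('H')(Function('g')(3))), -1) = Pow(Add(Add(Mul(38, 18), -46), Mul(2, Add(2, 3))), -1) = Pow(Add(Add(684, -46), Mul(2, 5)), -1) = Pow(Add(638, 10), -1) = Pow(648, -1) = Rational(1, 648)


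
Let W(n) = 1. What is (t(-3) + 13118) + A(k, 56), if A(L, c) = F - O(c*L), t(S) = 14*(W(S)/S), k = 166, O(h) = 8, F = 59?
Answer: 39493/3 ≈ 13164.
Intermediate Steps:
t(S) = 14/S (t(S) = 14*(1/S) = 14/S)
A(L, c) = 51 (A(L, c) = 59 - 1*8 = 59 - 8 = 51)
(t(-3) + 13118) + A(k, 56) = (14/(-3) + 13118) + 51 = (14*(-⅓) + 13118) + 51 = (-14/3 + 13118) + 51 = 39340/3 + 51 = 39493/3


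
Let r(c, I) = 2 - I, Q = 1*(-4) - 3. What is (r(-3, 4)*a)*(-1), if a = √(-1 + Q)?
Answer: 4*I*√2 ≈ 5.6569*I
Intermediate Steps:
Q = -7 (Q = -4 - 3 = -7)
a = 2*I*√2 (a = √(-1 - 7) = √(-8) = 2*I*√2 ≈ 2.8284*I)
(r(-3, 4)*a)*(-1) = ((2 - 1*4)*(2*I*√2))*(-1) = ((2 - 4)*(2*I*√2))*(-1) = -4*I*√2*(-1) = 4*I*√2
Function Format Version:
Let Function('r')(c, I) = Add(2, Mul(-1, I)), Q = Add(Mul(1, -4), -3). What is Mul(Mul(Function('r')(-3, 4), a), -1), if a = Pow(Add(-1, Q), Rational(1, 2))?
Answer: Mul(4, I, Pow(2, Rational(1, 2))) ≈ Mul(5.6569, I)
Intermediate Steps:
Q = -7 (Q = Add(-4, -3) = -7)
a = Mul(2, I, Pow(2, Rational(1, 2))) (a = Pow(Add(-1, -7), Rational(1, 2)) = Pow(-8, Rational(1, 2)) = Mul(2, I, Pow(2, Rational(1, 2))) ≈ Mul(2.8284, I))
Mul(Mul(Function('r')(-3, 4), a), -1) = Mul(Mul(Add(2, Mul(-1, 4)), Mul(2, I, Pow(2, Rational(1, 2)))), -1) = Mul(Mul(Add(2, -4), Mul(2, I, Pow(2, Rational(1, 2)))), -1) = Mul(Mul(-2, Mul(2, I, Pow(2, Rational(1, 2)))), -1) = Mul(Mul(-4, I, Pow(2, Rational(1, 2))), -1) = Mul(4, I, Pow(2, Rational(1, 2)))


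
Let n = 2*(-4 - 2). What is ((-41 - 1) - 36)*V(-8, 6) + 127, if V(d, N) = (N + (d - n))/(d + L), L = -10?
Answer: 511/3 ≈ 170.33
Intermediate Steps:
n = -12 (n = 2*(-6) = -12)
V(d, N) = (12 + N + d)/(-10 + d) (V(d, N) = (N + (d - 1*(-12)))/(d - 10) = (N + (d + 12))/(-10 + d) = (N + (12 + d))/(-10 + d) = (12 + N + d)/(-10 + d))
((-41 - 1) - 36)*V(-8, 6) + 127 = ((-41 - 1) - 36)*((12 + 6 - 8)/(-10 - 8)) + 127 = (-42 - 36)*(10/(-18)) + 127 = -(-13)*10/3 + 127 = -78*(-5/9) + 127 = 130/3 + 127 = 511/3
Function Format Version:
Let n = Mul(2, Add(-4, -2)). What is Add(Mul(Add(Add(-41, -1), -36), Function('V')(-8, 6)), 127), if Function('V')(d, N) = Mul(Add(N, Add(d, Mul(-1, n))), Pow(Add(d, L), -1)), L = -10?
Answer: Rational(511, 3) ≈ 170.33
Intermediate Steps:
n = -12 (n = Mul(2, -6) = -12)
Function('V')(d, N) = Mul(Pow(Add(-10, d), -1), Add(12, N, d)) (Function('V')(d, N) = Mul(Add(N, Add(d, Mul(-1, -12))), Pow(Add(d, -10), -1)) = Mul(Add(N, Add(d, 12)), Pow(Add(-10, d), -1)) = Mul(Add(N, Add(12, d)), Pow(Add(-10, d), -1)) = Mul(Add(12, N, d), Pow(Add(-10, d), -1)) = Mul(Pow(Add(-10, d), -1), Add(12, N, d)))
Add(Mul(Add(Add(-41, -1), -36), Function('V')(-8, 6)), 127) = Add(Mul(Add(Add(-41, -1), -36), Mul(Pow(Add(-10, -8), -1), Add(12, 6, -8))), 127) = Add(Mul(Add(-42, -36), Mul(Pow(-18, -1), 10)), 127) = Add(Mul(-78, Mul(Rational(-1, 18), 10)), 127) = Add(Mul(-78, Rational(-5, 9)), 127) = Add(Rational(130, 3), 127) = Rational(511, 3)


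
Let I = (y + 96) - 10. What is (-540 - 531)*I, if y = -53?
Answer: -35343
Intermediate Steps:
I = 33 (I = (-53 + 96) - 10 = 43 - 10 = 33)
(-540 - 531)*I = (-540 - 531)*33 = -1071*33 = -35343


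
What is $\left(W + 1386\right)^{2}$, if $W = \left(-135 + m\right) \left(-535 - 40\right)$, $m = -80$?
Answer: $15627750121$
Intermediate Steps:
$W = 123625$ ($W = \left(-135 - 80\right) \left(-535 - 40\right) = \left(-215\right) \left(-575\right) = 123625$)
$\left(W + 1386\right)^{2} = \left(123625 + 1386\right)^{2} = 125011^{2} = 15627750121$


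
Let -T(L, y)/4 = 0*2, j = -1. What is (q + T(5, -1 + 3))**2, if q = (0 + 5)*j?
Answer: 25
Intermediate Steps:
T(L, y) = 0 (T(L, y) = -0*2 = -4*0 = 0)
q = -5 (q = (0 + 5)*(-1) = 5*(-1) = -5)
(q + T(5, -1 + 3))**2 = (-5 + 0)**2 = (-5)**2 = 25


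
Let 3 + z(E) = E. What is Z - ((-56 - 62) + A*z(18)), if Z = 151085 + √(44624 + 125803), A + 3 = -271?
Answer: 155313 + √170427 ≈ 1.5573e+5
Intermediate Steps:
A = -274 (A = -3 - 271 = -274)
z(E) = -3 + E
Z = 151085 + √170427 ≈ 1.5150e+5
Z - ((-56 - 62) + A*z(18)) = (151085 + √170427) - ((-56 - 62) - 274*(-3 + 18)) = (151085 + √170427) - (-118 - 274*15) = (151085 + √170427) - (-118 - 4110) = (151085 + √170427) - 1*(-4228) = (151085 + √170427) + 4228 = 155313 + √170427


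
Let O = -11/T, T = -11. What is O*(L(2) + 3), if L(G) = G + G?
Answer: 7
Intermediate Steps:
L(G) = 2*G
O = 1 (O = -11/(-11) = -11*(-1/11) = 1)
O*(L(2) + 3) = 1*(2*2 + 3) = 1*(4 + 3) = 1*7 = 7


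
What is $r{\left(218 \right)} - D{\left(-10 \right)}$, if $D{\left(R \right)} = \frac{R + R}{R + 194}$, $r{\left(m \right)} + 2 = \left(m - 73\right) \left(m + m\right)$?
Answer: $\frac{2908033}{46} \approx 63218.0$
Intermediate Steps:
$r{\left(m \right)} = -2 + 2 m \left(-73 + m\right)$ ($r{\left(m \right)} = -2 + \left(m - 73\right) \left(m + m\right) = -2 + \left(-73 + m\right) 2 m = -2 + 2 m \left(-73 + m\right)$)
$D{\left(R \right)} = \frac{2 R}{194 + R}$
$r{\left(218 \right)} - D{\left(-10 \right)} = \left(-2 - 31828 + 2 \cdot 218^{2}\right) - 2 \left(-10\right) \frac{1}{194 - 10} = \left(-2 - 31828 + 2 \cdot 47524\right) - 2 \left(-10\right) \frac{1}{184} = \left(-2 - 31828 + 95048\right) - 2 \left(-10\right) \frac{1}{184} = 63218 - - \frac{5}{46} = 63218 + \frac{5}{46} = \frac{2908033}{46}$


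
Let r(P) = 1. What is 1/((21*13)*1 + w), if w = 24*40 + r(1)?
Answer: 1/1234 ≈ 0.00081037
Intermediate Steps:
w = 961 (w = 24*40 + 1 = 960 + 1 = 961)
1/((21*13)*1 + w) = 1/((21*13)*1 + 961) = 1/(273*1 + 961) = 1/(273 + 961) = 1/1234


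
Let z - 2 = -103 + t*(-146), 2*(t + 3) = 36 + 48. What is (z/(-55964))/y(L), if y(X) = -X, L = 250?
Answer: -1159/2798200 ≈ -0.00041420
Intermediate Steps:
t = 39 (t = -3 + (36 + 48)/2 = -3 + (½)*84 = -3 + 42 = 39)
z = -5795 (z = 2 + (-103 + 39*(-146)) = 2 + (-103 - 5694) = 2 - 5797 = -5795)
(z/(-55964))/y(L) = (-5795/(-55964))/((-1*250)) = -5795*(-1/55964)/(-250) = (5795/55964)*(-1/250) = -1159/2798200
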